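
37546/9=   4171 + 7/9 = 4171.78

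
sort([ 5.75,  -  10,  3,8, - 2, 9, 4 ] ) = [- 10, - 2, 3 , 4 , 5.75, 8, 9]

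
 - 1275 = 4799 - 6074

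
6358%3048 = 262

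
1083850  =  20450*53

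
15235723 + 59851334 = 75087057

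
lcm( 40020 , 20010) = 40020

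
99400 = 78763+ 20637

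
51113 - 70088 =-18975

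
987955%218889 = 112399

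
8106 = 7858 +248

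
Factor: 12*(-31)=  - 2^2*3^1*31^1 = -  372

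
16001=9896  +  6105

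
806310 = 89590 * 9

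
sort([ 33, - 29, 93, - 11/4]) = [ -29, - 11/4,  33, 93 ]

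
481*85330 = 41043730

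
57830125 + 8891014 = 66721139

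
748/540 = 1 +52/135 = 1.39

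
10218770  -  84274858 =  - 74056088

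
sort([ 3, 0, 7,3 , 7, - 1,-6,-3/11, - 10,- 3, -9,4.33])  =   [ - 10, - 9, - 6, - 3, - 1, - 3/11,0,3,3 , 4.33, 7, 7 ] 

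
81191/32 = 2537+7/32=2537.22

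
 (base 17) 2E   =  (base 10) 48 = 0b110000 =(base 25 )1N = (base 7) 66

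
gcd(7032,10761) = 3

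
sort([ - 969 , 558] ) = [  -  969, 558]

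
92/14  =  6+4/7 = 6.57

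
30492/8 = 3811 + 1/2 =3811.50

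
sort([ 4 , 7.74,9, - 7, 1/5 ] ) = [ - 7, 1/5,4,7.74, 9 ] 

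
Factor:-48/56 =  - 6/7 =- 2^1*3^1*7^( - 1)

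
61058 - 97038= - 35980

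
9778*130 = 1271140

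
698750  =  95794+602956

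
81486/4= 40743/2 = 20371.50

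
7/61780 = 7/61780 = 0.00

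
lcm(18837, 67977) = 1563471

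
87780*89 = 7812420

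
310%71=26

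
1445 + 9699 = 11144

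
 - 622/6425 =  - 622/6425 = - 0.10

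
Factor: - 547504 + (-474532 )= - 2^2* 197^1 *1297^1 = - 1022036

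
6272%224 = 0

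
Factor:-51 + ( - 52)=-103 = -  103^1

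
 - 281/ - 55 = 281/55 =5.11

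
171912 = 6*28652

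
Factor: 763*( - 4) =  - 3052 = - 2^2*7^1* 109^1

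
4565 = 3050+1515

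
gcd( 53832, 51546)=6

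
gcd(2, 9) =1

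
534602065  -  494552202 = 40049863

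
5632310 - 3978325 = 1653985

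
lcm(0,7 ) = 0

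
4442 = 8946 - 4504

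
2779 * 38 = 105602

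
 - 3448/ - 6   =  574 + 2/3 = 574.67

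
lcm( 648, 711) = 51192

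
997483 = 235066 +762417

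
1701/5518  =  1701/5518 = 0.31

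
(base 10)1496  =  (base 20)3eg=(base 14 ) 78c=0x5d8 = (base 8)2730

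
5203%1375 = 1078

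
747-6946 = -6199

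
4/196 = 1/49  =  0.02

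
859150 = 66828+792322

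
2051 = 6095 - 4044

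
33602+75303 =108905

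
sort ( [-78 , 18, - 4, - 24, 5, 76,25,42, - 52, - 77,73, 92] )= [ - 78,-77,-52,-24, - 4, 5,18, 25, 42, 73,  76, 92]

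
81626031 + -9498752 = 72127279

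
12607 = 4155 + 8452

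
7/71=7/71=0.10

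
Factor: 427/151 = 7^1*61^1*151^(-1)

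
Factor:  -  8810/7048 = -2^(  -  2 ) *5^1 = - 5/4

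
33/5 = 6  +  3/5 = 6.60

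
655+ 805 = 1460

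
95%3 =2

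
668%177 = 137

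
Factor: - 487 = - 487^1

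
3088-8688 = - 5600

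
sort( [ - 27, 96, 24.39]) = [ - 27, 24.39, 96 ]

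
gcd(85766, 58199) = 1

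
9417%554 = 553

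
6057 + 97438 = 103495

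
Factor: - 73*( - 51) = 3^1*17^1*73^1= 3723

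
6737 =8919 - 2182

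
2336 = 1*2336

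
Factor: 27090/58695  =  6/13 = 2^1*3^1*13^ ( - 1 )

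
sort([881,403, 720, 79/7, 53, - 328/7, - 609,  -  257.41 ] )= [- 609, - 257.41, - 328/7, 79/7, 53  ,  403,  720, 881]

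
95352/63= 31784/21 = 1513.52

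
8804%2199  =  8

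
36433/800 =36433/800 = 45.54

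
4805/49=4805/49 = 98.06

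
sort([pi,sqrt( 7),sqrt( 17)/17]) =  [sqrt( 17)/17,sqrt(7 ),pi] 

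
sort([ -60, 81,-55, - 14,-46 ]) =[-60,- 55,-46,-14, 81]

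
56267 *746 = 41975182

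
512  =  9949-9437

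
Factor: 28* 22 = 2^3 * 7^1 * 11^1= 616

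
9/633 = 3/211 =0.01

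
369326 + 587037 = 956363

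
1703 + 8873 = 10576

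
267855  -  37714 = 230141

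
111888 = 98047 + 13841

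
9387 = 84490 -75103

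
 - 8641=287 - 8928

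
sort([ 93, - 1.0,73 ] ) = [-1.0,73,93]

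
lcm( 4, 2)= 4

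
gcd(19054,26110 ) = 14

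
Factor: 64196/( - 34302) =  -2^1*3^( - 1)*11^1*1459^1*5717^( - 1 )=-32098/17151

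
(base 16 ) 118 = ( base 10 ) 280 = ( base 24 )BG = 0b100011000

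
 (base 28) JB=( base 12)393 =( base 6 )2303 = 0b1000011111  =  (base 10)543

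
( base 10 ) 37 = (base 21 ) 1g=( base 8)45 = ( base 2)100101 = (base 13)2b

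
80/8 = 10 = 10.00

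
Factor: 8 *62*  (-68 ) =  - 33728 = - 2^6*17^1*31^1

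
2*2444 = 4888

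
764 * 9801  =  7487964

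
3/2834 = 3/2834 = 0.00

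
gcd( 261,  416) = 1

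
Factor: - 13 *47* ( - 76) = 46436 = 2^2*13^1*19^1*47^1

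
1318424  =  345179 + 973245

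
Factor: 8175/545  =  15 = 3^1*5^1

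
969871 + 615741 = 1585612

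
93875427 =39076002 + 54799425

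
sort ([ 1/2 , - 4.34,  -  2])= [ - 4.34, - 2,1/2] 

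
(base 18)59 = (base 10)99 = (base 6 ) 243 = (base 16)63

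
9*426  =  3834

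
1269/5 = 253  +  4/5 = 253.80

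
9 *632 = 5688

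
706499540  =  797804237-91304697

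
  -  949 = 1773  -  2722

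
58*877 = 50866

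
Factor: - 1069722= - 2^1  *3^2 * 67^1* 887^1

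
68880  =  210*328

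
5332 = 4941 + 391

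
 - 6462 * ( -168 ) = 1085616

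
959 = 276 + 683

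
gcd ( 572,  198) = 22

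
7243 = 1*7243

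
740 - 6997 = -6257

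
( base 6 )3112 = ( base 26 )10g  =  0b1010110100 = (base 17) 26C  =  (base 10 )692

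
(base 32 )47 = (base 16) 87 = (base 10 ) 135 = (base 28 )4n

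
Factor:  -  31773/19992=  - 89/56 = -  2^(-3 )*7^(  -  1 )*89^1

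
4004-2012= 1992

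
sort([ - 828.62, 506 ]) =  [ - 828.62,506]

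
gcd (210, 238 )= 14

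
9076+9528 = 18604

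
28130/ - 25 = - 1126 + 4/5 = - 1125.20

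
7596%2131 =1203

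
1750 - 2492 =-742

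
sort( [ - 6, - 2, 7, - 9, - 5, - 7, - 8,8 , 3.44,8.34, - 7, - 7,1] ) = [ - 9 , - 8, - 7, - 7, - 7, - 6,-5, - 2 , 1,3.44,7,8,8.34 ]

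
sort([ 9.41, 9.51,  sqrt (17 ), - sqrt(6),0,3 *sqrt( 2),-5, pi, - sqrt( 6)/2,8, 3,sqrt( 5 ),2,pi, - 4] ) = [ - 5, - 4,-sqrt( 6 ), - sqrt(6 )/2,0,2,sqrt( 5) , 3,pi,pi,sqrt(17 ),3*sqrt(2 ),8,  9.41 , 9.51 ] 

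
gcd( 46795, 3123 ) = 1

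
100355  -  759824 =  - 659469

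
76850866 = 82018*937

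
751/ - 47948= -1  +  47197/47948  =  -0.02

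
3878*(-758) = - 2939524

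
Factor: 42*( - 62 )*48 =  - 2^6*3^2*7^1*31^1 = -  124992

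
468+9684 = 10152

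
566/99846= 283/49923=0.01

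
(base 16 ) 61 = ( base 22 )49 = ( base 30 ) 37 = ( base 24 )41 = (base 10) 97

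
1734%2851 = 1734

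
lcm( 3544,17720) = 17720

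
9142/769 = 9142/769 = 11.89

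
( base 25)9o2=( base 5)144402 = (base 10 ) 6227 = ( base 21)e2b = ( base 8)14123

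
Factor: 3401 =19^1*179^1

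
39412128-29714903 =9697225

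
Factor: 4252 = 2^2*1063^1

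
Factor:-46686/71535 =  - 2^1*5^( - 1 )* 19^( - 1)*31^1 = - 62/95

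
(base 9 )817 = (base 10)664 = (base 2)1010011000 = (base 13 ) 3C1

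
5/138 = 5/138= 0.04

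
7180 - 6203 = 977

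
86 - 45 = 41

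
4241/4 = 4241/4 =1060.25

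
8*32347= 258776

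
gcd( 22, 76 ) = 2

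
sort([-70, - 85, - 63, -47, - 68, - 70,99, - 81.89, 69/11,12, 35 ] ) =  [ - 85, - 81.89, - 70 , - 70,-68,-63,-47,  69/11, 12, 35 , 99 ] 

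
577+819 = 1396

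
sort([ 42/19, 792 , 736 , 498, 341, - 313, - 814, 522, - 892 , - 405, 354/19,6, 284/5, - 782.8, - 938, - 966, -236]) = [ - 966, - 938, - 892, - 814, - 782.8,  -  405, - 313, - 236, 42/19,6 , 354/19, 284/5, 341,498,522, 736,792] 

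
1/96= 1/96 =0.01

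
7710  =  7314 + 396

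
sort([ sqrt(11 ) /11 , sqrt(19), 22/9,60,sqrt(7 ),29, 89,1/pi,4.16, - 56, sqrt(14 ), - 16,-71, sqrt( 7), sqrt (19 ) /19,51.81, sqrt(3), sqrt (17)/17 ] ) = [ - 71, - 56, - 16, sqrt( 19) /19,sqrt(17 )/17, sqrt(11)/11,1/pi,sqrt(3 ),22/9,sqrt(7),sqrt(7),sqrt(14 ),4.16, sqrt(19), 29,51.81,  60 , 89]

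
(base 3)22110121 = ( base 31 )6D3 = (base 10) 6172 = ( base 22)CGC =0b1100000011100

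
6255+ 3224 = 9479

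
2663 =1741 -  - 922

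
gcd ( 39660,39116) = 4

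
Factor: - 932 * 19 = -2^2*19^1 * 233^1 = - 17708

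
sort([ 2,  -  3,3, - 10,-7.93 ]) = [ - 10, - 7.93 , - 3, 2,3]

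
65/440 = 13/88  =  0.15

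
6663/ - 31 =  - 6663/31= - 214.94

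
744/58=12 + 24/29 = 12.83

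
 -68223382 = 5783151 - 74006533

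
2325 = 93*25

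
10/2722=5/1361 = 0.00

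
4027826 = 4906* 821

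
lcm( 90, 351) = 3510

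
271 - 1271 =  - 1000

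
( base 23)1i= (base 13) 32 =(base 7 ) 56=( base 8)51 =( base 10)41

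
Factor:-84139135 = -5^1*16827827^1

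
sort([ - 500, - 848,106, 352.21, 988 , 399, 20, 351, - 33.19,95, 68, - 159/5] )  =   [ - 848, - 500,  -  33.19, -159/5, 20,68, 95,106,  351, 352.21, 399, 988]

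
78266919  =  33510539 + 44756380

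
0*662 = 0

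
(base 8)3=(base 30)3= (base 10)3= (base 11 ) 3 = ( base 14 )3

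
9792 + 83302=93094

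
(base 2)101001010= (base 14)198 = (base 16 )14A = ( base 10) 330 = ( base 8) 512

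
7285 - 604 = 6681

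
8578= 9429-851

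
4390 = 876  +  3514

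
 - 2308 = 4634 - 6942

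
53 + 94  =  147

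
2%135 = 2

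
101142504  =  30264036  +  70878468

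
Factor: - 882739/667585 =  - 5^(-1 )*11^1*13^1*31^( - 1)*59^(-1)*73^( - 1)*6173^1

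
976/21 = 46 + 10/21 = 46.48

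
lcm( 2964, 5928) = 5928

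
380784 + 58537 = 439321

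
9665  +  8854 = 18519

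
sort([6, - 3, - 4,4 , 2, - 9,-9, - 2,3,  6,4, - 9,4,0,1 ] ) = [ - 9,- 9, - 9, - 4 ,  -  3, - 2,0,1,2,3,4,4,4,6,6 ]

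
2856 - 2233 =623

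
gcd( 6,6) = 6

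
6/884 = 3/442 = 0.01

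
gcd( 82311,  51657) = 3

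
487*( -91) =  - 44317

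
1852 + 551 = 2403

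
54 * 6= 324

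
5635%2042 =1551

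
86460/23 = 86460/23 = 3759.13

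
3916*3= 11748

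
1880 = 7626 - 5746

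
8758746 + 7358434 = 16117180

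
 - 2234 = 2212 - 4446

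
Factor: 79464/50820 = 86/55 =2^1* 5^(  -  1)*11^( - 1)*43^1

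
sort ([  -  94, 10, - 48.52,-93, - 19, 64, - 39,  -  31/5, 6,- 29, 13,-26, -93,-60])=[ - 94, - 93,-93, - 60, - 48.52, - 39,  -  29, - 26,-19,-31/5, 6,10,  13,64]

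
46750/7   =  6678 + 4/7 =6678.57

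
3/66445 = 3/66445=0.00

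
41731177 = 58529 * 713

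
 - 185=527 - 712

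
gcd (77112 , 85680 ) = 8568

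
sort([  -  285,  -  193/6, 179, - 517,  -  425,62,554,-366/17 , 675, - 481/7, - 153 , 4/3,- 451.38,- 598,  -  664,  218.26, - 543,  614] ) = [ - 664, - 598,-543, - 517, - 451.38, - 425, - 285, - 153, - 481/7 , - 193/6, - 366/17 , 4/3,62,179 , 218.26, 554, 614 , 675] 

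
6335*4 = 25340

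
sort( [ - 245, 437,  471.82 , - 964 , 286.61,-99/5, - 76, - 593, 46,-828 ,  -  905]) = [ - 964, - 905,-828,  -  593, - 245, - 76, - 99/5, 46, 286.61 , 437,471.82] 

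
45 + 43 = 88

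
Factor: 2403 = 3^3*89^1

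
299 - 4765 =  - 4466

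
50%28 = 22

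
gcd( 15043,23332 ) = 307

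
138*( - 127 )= - 17526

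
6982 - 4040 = 2942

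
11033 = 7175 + 3858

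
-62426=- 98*637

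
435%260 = 175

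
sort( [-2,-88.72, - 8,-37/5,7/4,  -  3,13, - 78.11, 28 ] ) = [ - 88.72, - 78.11, - 8, - 37/5  ,  -  3, - 2 , 7/4,13,  28]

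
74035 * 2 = 148070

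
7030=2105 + 4925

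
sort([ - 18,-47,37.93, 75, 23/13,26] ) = [ - 47 ,-18, 23/13,26,37.93, 75] 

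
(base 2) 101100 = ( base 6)112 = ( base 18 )28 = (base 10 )44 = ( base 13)35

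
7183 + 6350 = 13533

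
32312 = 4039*8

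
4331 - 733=3598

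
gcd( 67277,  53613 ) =7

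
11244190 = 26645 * 422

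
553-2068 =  - 1515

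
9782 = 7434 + 2348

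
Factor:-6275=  - 5^2* 251^1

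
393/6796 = 393/6796 = 0.06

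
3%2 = 1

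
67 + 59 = 126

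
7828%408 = 76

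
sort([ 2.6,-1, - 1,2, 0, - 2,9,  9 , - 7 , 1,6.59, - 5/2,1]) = [-7,  -  5/2, - 2,-1, - 1, 0, 1, 1,2,  2.6,6.59, 9,9]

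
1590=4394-2804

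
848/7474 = 424/3737 = 0.11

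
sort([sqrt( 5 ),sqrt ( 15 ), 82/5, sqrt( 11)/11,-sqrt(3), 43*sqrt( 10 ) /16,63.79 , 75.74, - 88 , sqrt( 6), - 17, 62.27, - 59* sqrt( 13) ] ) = [-59*sqrt(13), - 88, - 17, - sqrt(3 ),sqrt( 11) /11,  sqrt(5 ) , sqrt( 6 ) , sqrt ( 15 ) , 43*sqrt( 10 ) /16, 82/5,  62.27, 63.79,75.74 ] 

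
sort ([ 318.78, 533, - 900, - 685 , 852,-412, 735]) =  [ - 900,-685,  -  412,318.78,533,735,852]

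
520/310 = 1 + 21/31=1.68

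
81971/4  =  81971/4  =  20492.75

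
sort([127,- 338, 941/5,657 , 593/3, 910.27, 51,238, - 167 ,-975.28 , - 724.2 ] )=[-975.28,-724.2,-338 ,-167, 51, 127, 941/5,  593/3,238,  657,910.27]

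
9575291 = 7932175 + 1643116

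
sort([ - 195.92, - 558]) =[ - 558, - 195.92] 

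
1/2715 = 1/2715 = 0.00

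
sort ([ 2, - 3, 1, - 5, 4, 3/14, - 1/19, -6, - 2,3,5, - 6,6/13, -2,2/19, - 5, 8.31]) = [ - 6,-6,- 5, - 5, - 3, - 2,  -  2, - 1/19,2/19,3/14,6/13,1,2, 3 , 4 , 5,8.31]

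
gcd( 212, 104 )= 4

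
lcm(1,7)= 7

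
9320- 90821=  - 81501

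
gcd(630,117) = 9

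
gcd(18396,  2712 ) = 12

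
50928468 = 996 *51133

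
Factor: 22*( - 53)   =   - 1166 = - 2^1*11^1*53^1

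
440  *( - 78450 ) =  - 34518000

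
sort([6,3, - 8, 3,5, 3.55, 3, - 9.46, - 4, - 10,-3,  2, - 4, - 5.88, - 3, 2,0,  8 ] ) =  [ - 10, - 9.46, - 8, - 5.88, - 4, - 4, - 3,  -  3 , 0, 2,2, 3, 3,3, 3.55, 5,6, 8] 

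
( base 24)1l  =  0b101101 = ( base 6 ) 113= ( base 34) 1b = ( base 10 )45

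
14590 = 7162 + 7428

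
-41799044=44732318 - 86531362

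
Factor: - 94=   -2^1*47^1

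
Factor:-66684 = - 2^2*3^1 * 5557^1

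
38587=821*47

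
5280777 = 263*20079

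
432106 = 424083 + 8023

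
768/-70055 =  - 768/70055 = - 0.01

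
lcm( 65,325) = 325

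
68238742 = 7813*8734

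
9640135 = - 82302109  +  91942244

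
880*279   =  245520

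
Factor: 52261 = 11^1*4751^1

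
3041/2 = 3041/2 = 1520.50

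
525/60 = 35/4= 8.75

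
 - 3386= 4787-8173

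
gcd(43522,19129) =47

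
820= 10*82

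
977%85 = 42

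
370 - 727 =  - 357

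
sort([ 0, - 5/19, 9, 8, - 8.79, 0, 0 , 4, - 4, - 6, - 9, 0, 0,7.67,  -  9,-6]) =[ - 9, - 9,-8.79, - 6, - 6, - 4, - 5/19,0,0, 0, 0, 0, 4, 7.67, 8,9]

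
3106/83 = 3106/83 = 37.42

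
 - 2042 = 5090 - 7132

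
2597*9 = 23373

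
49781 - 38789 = 10992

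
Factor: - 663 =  - 3^1*13^1*17^1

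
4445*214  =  951230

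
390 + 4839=5229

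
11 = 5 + 6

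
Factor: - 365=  - 5^1*73^1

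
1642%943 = 699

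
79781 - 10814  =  68967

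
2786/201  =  13 + 173/201 = 13.86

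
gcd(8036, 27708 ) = 4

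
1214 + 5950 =7164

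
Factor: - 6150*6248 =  - 2^4 * 3^1*5^2*11^1*41^1*71^1 = -38425200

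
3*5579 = 16737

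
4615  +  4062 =8677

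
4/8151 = 4/8151 =0.00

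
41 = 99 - 58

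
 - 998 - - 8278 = 7280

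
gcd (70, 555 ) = 5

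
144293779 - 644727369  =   - 500433590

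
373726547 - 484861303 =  - 111134756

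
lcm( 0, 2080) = 0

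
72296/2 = 36148 = 36148.00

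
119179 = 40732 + 78447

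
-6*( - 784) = 4704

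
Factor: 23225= 5^2*929^1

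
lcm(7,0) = 0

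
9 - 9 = 0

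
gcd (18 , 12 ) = 6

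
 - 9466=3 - 9469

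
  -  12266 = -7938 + - 4328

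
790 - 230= 560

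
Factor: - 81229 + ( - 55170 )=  - 136399 = - 136399^1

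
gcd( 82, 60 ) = 2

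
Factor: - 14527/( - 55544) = 2^( - 3)*53^( - 1)*73^1*131^(  -  1 )  *  199^1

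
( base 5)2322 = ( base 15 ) 177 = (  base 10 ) 337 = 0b101010001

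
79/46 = 79/46 = 1.72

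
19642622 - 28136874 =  - 8494252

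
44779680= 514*87120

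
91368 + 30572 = 121940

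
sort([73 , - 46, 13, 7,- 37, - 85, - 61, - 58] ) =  [ -85, - 61, - 58, - 46 , - 37 , 7, 13,73]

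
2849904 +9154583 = 12004487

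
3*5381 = 16143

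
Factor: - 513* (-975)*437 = 218576475= 3^4 * 5^2*13^1*19^2*23^1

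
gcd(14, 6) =2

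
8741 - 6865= 1876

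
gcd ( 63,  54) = 9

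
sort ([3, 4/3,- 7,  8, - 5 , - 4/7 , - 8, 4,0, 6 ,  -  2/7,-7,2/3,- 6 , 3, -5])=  [ - 8, - 7,- 7, - 6 , - 5,  -  5 ,-4/7 , - 2/7,0, 2/3,  4/3,3 , 3, 4, 6,8]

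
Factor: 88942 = 2^1* 7^1*6353^1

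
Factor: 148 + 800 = 2^2*3^1*79^1 = 948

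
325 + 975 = 1300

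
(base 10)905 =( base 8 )1611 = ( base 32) S9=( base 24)1DH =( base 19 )29C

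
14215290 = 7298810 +6916480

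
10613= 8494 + 2119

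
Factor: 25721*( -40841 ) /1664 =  - 1050471361/1664 = - 2^( - 7 )* 13^( - 1)*17^2*89^1 *40841^1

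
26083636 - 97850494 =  - 71766858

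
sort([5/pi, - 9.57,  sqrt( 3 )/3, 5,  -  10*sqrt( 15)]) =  [-10 * sqrt( 15),-9.57 , sqrt (3)/3,5/pi,5]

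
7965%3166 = 1633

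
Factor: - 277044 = - 2^2*3^1  *23087^1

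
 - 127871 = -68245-59626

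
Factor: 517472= 2^5 * 103^1*157^1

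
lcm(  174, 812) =2436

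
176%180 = 176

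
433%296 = 137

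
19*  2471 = 46949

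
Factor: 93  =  3^1* 31^1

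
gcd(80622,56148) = 6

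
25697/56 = 3671/8 =458.88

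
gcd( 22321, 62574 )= 1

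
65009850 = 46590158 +18419692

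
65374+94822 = 160196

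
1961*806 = 1580566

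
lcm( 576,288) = 576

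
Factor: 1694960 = 2^4*5^1 * 21187^1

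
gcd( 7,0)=7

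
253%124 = 5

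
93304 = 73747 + 19557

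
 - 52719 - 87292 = - 140011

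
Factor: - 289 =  - 17^2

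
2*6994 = 13988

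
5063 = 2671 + 2392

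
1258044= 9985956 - 8727912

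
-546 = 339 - 885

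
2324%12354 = 2324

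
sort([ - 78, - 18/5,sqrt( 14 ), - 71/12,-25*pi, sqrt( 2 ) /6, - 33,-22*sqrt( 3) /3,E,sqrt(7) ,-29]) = [ - 25*pi, -78,- 33 , -29, - 22*sqrt ( 3)/3, - 71/12, - 18/5,sqrt(2 ) /6,sqrt( 7 ),E,sqrt(14)]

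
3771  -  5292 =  - 1521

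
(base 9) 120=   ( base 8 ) 143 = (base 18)59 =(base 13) 78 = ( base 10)99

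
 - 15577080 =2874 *(  -  5420) 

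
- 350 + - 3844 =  - 4194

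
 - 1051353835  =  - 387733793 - 663620042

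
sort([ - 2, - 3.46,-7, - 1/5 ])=[ - 7,- 3.46,- 2 , - 1/5]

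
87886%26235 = 9181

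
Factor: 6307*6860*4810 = 2^3*5^2*7^4*13^1*17^1*37^1 *53^1= 208109556200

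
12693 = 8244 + 4449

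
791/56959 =113/8137 = 0.01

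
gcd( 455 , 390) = 65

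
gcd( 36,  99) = 9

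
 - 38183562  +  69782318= 31598756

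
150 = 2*75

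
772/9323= 772/9323 = 0.08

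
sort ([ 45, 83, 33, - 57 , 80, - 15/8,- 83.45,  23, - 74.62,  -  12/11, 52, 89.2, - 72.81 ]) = [ - 83.45, - 74.62, - 72.81,-57,-15/8, - 12/11, 23,  33, 45,52, 80 , 83,89.2 ] 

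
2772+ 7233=10005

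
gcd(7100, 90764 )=4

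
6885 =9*765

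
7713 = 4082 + 3631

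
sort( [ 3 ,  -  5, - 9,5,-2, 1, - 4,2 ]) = [  -  9, - 5  , - 4, - 2,1,2, 3, 5] 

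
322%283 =39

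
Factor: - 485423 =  - 485423^1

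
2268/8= 567/2= 283.50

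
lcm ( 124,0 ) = 0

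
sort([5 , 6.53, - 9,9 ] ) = [- 9, 5 , 6.53, 9] 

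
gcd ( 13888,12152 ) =1736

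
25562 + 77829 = 103391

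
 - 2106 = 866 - 2972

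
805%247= 64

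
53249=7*7607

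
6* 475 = 2850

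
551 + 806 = 1357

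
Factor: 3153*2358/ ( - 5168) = -2^( - 3)*3^3*17^( - 1 )* 19^( - 1 )*131^1*1051^1 = - 3717387/2584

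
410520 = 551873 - 141353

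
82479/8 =82479/8 = 10309.88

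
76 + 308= 384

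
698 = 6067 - 5369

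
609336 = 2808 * 217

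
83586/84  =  995 + 1/14 = 995.07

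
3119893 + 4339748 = 7459641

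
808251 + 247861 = 1056112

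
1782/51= 594/17 = 34.94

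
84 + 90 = 174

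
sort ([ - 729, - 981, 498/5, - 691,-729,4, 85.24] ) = [  -  981, - 729 , - 729, - 691, 4,85.24,498/5]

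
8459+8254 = 16713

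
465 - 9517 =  - 9052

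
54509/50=1090 + 9/50 = 1090.18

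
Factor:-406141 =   -  461^1 * 881^1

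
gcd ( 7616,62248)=8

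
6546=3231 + 3315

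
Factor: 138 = 2^1*3^1*23^1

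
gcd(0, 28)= 28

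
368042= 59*6238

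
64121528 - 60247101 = 3874427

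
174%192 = 174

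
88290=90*981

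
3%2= 1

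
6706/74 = 3353/37= 90.62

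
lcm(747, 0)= 0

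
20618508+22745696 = 43364204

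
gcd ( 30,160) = 10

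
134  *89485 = 11990990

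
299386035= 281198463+18187572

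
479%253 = 226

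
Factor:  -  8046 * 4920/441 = -4398480/49 = - 2^4*3^2*5^1*7^(-2)*41^1 * 149^1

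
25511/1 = 25511  =  25511.00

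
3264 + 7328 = 10592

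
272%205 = 67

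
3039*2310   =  7020090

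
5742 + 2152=7894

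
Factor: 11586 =2^1 * 3^1 * 1931^1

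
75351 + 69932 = 145283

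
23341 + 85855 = 109196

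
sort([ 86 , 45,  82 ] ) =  [ 45, 82,86]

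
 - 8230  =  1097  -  9327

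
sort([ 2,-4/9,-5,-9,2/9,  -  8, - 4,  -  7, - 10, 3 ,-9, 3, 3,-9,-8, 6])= [ -10 , - 9, - 9,  -  9, - 8 , - 8, - 7,-5,  -  4 ,-4/9,  2/9, 2,  3, 3,3, 6]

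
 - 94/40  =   - 47/20  =  -  2.35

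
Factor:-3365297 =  - 13^2*19913^1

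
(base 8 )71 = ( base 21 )2f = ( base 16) 39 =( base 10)57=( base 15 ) 3c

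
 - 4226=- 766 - 3460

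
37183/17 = 37183/17 = 2187.24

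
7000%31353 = 7000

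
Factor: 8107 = 11^2*67^1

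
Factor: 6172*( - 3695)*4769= - 2^2 * 5^1*19^1*251^1*739^1 *1543^1 = - 108759620260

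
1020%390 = 240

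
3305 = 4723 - 1418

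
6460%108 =88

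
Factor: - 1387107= - 3^2 * 23^1*6701^1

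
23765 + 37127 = 60892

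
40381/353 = 40381/353=114.39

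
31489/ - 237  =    -  31489/237 = - 132.86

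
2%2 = 0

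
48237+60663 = 108900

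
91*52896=4813536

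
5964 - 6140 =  - 176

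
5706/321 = 17 + 83/107 =17.78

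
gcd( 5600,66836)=28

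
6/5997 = 2/1999 = 0.00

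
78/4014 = 13/669= 0.02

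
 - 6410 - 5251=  - 11661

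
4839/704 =6  +  615/704  =  6.87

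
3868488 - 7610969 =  - 3742481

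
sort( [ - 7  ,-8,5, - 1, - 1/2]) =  [ - 8,  -  7,-1,-1/2,5]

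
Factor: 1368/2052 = 2^1*3^( - 1 ) = 2/3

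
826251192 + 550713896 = 1376965088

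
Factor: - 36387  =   - 3^2*13^1*311^1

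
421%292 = 129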